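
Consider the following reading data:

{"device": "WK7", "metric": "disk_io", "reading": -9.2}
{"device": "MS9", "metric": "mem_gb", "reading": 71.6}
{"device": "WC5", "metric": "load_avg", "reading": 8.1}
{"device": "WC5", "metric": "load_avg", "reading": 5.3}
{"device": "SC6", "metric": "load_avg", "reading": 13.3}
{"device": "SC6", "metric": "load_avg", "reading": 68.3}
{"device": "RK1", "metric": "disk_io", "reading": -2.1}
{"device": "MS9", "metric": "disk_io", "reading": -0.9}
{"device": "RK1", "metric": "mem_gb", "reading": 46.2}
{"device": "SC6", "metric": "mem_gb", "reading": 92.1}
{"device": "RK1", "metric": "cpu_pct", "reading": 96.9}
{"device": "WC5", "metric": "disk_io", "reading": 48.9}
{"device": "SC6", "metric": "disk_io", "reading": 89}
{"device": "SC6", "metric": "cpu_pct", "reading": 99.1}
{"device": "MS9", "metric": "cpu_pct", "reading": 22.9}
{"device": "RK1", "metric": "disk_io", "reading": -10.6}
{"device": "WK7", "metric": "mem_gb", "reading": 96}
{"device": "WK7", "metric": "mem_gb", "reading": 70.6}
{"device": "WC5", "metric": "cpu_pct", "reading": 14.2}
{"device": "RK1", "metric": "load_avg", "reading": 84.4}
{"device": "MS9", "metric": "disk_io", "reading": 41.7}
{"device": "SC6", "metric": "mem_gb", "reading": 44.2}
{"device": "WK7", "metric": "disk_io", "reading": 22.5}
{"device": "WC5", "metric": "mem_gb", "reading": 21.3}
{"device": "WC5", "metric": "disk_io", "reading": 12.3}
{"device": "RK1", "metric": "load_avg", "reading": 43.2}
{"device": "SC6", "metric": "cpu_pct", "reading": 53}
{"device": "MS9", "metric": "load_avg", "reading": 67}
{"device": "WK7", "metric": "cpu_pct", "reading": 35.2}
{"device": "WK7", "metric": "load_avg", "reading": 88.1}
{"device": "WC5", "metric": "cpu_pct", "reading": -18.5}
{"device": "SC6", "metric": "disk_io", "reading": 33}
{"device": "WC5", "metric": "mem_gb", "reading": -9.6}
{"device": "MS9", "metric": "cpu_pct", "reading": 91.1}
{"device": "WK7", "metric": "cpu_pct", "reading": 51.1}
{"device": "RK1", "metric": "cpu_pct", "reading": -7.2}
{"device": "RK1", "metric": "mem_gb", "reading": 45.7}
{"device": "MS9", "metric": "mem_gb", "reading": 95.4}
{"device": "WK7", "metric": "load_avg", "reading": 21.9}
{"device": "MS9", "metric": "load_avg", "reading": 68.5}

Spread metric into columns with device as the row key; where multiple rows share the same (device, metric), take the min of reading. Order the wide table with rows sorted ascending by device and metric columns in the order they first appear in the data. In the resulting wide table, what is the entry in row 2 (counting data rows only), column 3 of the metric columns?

With rows sorted ascending by device, row 2 is device=RK1. metric columns in first-appearance order: disk_io, mem_gb, load_avg, cpu_pct; column 3 is load_avg.
Long rows with device=RK1, metric=load_avg: min(84.4, 43.2) = 43.2.

43.2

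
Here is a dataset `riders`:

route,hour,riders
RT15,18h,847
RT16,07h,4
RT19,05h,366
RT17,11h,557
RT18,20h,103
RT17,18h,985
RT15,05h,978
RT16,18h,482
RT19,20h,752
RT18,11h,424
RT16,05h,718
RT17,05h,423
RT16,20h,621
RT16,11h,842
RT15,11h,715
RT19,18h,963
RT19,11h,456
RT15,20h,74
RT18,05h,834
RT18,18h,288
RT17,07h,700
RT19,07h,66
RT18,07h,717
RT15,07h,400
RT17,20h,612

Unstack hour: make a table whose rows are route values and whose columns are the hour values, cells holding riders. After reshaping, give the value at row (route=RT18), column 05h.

Wide layout: rows indexed by route, columns are the 5 distinct hour values (18h, 07h, 05h, 11h, 20h).
Cell (route=RT18, hour=05h) draws from the long row where route=RT18 and hour=05h, which has riders=834.

834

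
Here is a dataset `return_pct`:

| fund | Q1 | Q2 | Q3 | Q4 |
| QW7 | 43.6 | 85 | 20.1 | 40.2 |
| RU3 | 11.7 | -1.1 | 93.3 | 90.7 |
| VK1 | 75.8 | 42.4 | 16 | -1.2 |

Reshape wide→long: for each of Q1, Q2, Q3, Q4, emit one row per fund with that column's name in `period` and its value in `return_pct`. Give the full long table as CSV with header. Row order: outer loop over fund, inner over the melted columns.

Each (fund, column) pair becomes one row: 3 × 4 = 12 rows.
For example, (QW7, Q1) → return_pct=43.6.

fund,period,return_pct
QW7,Q1,43.6
QW7,Q2,85
QW7,Q3,20.1
QW7,Q4,40.2
RU3,Q1,11.7
RU3,Q2,-1.1
RU3,Q3,93.3
RU3,Q4,90.7
VK1,Q1,75.8
VK1,Q2,42.4
VK1,Q3,16
VK1,Q4,-1.2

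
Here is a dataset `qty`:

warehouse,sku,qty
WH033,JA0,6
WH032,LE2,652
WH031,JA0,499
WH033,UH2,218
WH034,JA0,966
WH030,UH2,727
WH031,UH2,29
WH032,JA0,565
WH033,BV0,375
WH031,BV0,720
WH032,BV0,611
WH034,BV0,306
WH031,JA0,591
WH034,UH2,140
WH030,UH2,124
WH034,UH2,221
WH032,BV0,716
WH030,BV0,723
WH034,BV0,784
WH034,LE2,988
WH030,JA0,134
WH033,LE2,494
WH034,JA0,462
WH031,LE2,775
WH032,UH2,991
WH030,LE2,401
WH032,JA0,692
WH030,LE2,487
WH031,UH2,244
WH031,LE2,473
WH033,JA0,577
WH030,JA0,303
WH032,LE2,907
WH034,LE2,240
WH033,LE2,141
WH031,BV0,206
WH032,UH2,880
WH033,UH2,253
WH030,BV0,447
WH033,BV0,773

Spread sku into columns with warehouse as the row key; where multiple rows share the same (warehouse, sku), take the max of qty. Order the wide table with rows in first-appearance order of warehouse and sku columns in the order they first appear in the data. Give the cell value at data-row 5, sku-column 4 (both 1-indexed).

With rows in first-appearance order of warehouse, row 5 is warehouse=WH030. sku columns in first-appearance order: JA0, LE2, UH2, BV0; column 4 is BV0.
Long rows with warehouse=WH030, sku=BV0: max(723, 447) = 723.

723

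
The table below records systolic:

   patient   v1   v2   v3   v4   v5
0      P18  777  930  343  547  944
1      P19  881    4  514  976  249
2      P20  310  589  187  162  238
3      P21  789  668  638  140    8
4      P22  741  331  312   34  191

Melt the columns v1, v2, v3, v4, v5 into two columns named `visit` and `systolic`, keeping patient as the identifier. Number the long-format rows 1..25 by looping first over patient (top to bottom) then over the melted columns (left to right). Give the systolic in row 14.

162

25 rows total (5 × 5). Row 14: index ⌊(14-1)/5⌋ = 2 into patient → P20; (14-1) mod 5 = 3 into the melted columns → v4.
So row 14 is (P20, v4, 162); systolic = 162.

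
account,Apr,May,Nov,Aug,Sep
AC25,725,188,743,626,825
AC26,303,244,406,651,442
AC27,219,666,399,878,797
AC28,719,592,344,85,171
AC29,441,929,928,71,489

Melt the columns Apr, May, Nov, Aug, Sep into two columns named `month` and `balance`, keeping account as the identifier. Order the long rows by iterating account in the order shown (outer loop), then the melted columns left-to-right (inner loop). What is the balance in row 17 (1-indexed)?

592

25 rows total (5 × 5). Row 17: index ⌊(17-1)/5⌋ = 3 into account → AC28; (17-1) mod 5 = 1 into the melted columns → May.
So row 17 is (AC28, May, 592); balance = 592.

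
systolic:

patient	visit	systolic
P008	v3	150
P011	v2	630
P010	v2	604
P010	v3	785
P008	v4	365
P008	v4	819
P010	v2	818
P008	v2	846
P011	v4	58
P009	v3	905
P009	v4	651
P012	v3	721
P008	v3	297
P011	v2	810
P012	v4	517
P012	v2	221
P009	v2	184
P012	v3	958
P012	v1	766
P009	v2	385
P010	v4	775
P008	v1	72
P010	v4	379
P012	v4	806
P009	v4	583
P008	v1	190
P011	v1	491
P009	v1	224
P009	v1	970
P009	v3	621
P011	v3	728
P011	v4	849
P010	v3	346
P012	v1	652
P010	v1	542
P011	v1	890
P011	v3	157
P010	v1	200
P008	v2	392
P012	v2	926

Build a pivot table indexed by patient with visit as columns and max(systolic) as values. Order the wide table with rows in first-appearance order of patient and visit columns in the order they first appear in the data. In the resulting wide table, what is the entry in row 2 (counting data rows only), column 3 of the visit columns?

With rows in first-appearance order of patient, row 2 is patient=P011. visit columns in first-appearance order: v3, v2, v4, v1; column 3 is v4.
Long rows with patient=P011, visit=v4: max(58, 849) = 849.

849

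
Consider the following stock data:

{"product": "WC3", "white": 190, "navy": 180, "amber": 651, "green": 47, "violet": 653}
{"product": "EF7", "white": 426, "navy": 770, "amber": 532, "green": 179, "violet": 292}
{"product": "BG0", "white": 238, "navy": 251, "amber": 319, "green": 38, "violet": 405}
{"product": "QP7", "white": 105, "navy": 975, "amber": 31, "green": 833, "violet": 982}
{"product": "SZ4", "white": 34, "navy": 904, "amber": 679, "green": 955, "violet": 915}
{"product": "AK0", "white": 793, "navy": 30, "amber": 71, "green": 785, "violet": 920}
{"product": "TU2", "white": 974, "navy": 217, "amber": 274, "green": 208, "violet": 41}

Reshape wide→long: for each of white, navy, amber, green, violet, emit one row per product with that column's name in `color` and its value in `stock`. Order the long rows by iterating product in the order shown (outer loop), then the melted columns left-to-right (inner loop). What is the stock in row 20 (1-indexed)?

982

35 rows total (7 × 5). Row 20: index ⌊(20-1)/5⌋ = 3 into product → QP7; (20-1) mod 5 = 4 into the melted columns → violet.
So row 20 is (QP7, violet, 982); stock = 982.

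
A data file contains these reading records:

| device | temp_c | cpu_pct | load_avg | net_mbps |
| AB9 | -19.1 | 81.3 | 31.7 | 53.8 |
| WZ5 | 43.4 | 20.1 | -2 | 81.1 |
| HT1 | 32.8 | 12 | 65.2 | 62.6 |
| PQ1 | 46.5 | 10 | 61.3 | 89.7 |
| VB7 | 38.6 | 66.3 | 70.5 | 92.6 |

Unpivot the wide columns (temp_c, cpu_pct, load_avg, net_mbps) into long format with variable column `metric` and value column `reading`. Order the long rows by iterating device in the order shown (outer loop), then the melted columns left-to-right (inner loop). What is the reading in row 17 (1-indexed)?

20 rows total (5 × 4). Row 17: index ⌊(17-1)/4⌋ = 4 into device → VB7; (17-1) mod 4 = 0 into the melted columns → temp_c.
So row 17 is (VB7, temp_c, 38.6); reading = 38.6.

38.6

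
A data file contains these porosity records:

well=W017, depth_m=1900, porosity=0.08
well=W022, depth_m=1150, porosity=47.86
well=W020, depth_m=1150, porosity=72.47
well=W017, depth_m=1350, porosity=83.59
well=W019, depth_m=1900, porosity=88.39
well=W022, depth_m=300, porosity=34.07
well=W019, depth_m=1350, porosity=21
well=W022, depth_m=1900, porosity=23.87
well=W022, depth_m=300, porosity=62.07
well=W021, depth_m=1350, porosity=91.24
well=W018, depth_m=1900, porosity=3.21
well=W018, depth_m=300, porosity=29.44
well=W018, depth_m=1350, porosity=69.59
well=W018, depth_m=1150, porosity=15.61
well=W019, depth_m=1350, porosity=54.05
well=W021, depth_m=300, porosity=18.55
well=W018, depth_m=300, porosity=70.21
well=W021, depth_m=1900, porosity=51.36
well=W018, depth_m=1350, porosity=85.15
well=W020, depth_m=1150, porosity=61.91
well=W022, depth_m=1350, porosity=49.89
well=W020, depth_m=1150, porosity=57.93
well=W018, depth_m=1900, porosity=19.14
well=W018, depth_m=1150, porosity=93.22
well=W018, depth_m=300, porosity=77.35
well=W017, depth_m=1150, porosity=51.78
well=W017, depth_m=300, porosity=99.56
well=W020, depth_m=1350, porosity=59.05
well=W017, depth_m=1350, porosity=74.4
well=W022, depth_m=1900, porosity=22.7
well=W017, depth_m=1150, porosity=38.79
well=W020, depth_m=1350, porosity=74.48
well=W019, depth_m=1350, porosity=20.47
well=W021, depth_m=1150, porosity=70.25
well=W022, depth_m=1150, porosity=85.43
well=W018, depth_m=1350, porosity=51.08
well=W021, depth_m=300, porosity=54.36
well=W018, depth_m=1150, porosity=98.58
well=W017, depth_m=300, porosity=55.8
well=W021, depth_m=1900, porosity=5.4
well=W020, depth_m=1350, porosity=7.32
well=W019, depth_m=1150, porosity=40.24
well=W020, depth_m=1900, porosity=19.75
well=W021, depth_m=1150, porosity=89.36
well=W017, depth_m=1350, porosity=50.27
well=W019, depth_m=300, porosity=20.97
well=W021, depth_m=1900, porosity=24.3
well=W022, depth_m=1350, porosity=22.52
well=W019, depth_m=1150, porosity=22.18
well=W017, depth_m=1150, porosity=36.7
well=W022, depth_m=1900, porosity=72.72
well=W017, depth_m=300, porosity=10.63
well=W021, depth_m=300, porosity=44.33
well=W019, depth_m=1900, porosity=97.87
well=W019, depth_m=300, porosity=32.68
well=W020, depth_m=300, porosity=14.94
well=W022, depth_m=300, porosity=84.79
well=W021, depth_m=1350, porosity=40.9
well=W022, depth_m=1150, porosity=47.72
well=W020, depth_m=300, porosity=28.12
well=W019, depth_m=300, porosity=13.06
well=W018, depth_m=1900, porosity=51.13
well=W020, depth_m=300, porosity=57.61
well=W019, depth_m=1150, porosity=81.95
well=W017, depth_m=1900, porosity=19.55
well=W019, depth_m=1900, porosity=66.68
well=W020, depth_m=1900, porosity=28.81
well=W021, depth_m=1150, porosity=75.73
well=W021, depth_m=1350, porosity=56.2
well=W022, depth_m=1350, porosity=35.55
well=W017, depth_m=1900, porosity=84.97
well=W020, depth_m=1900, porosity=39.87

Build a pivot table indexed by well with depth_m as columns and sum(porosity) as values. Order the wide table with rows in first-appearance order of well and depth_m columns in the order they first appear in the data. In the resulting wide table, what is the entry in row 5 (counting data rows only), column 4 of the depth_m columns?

117.24

With rows in first-appearance order of well, row 5 is well=W021. depth_m columns in first-appearance order: 1900, 1150, 1350, 300; column 4 is 300.
Long rows with well=W021, depth_m=300: 18.55 + 54.36 + 44.33 = 117.24.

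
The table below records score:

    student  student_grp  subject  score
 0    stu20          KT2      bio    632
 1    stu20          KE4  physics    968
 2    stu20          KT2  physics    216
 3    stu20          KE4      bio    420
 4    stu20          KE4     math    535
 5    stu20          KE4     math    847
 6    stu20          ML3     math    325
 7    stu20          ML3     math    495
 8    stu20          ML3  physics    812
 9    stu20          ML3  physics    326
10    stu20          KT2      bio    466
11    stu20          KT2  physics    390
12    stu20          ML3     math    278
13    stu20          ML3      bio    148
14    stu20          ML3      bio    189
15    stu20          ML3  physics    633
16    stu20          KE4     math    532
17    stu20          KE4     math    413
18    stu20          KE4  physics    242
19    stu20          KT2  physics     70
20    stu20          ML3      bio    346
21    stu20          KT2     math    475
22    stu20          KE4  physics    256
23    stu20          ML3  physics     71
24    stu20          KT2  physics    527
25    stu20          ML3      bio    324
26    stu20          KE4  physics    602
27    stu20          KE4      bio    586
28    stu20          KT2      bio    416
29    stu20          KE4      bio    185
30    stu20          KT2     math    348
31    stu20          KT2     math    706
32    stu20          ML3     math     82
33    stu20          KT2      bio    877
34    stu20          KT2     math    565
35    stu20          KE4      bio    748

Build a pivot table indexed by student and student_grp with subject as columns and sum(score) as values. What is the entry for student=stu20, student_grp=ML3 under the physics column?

1842

Rows with student=stu20, student_grp=ML3 and subject=physics: score values are 812, 326, 633, 71.
812 + 326 + 633 + 71 = 1842.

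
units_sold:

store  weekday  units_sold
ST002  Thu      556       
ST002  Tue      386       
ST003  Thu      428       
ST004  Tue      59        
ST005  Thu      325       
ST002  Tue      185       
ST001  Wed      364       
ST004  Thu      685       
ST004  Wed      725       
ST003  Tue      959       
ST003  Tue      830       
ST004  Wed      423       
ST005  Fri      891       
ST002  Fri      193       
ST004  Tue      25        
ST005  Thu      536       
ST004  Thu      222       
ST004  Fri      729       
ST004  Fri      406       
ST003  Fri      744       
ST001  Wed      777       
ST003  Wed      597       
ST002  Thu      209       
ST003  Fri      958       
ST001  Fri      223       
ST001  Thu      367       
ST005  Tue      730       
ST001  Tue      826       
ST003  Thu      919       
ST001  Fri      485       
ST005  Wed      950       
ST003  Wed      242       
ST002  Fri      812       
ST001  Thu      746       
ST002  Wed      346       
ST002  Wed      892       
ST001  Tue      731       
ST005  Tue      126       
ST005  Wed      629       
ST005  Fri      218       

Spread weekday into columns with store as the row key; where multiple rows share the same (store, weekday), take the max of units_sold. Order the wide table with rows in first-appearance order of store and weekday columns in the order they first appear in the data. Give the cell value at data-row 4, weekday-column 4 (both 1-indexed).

891

With rows in first-appearance order of store, row 4 is store=ST005. weekday columns in first-appearance order: Thu, Tue, Wed, Fri; column 4 is Fri.
Long rows with store=ST005, weekday=Fri: max(891, 218) = 891.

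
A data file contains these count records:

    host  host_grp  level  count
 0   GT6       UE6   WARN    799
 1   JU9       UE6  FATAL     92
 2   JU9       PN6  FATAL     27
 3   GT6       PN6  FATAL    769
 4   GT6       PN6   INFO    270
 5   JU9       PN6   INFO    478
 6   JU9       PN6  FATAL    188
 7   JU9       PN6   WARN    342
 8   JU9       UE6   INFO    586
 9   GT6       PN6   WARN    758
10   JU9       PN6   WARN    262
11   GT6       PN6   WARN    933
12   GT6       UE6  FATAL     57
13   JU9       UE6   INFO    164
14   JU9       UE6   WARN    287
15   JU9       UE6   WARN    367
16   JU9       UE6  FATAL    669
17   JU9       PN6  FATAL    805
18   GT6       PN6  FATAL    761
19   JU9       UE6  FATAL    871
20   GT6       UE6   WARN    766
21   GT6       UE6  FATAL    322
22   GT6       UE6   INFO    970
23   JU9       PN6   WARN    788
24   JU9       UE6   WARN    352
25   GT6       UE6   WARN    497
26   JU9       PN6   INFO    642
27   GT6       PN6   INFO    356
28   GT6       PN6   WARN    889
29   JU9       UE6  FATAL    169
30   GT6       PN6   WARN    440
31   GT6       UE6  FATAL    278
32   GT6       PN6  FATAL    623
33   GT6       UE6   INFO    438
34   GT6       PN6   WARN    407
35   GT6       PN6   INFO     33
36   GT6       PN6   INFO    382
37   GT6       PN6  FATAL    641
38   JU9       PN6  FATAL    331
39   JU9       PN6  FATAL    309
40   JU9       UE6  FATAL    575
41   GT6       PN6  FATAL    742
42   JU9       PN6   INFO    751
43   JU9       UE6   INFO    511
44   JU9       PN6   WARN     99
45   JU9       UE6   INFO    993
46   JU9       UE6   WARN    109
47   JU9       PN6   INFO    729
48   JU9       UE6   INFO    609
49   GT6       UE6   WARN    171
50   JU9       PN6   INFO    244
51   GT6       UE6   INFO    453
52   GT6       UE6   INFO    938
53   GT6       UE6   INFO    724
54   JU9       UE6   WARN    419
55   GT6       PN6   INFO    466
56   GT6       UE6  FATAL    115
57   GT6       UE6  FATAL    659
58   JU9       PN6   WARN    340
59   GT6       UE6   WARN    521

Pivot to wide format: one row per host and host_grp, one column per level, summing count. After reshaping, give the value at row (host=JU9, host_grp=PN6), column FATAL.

Rows with host=JU9, host_grp=PN6 and level=FATAL: count values are 27, 188, 805, 331, 309.
27 + 188 + 805 + 331 + 309 = 1660.

1660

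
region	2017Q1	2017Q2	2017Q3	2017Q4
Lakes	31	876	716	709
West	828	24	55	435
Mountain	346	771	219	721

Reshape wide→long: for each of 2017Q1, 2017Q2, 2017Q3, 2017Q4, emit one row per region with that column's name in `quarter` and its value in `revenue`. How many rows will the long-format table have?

12

3 region values × 4 melted columns = 12 rows.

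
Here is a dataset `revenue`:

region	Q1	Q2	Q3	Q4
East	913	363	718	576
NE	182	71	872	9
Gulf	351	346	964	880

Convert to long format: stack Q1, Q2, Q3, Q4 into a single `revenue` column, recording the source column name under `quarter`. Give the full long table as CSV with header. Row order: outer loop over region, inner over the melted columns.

region,quarter,revenue
East,Q1,913
East,Q2,363
East,Q3,718
East,Q4,576
NE,Q1,182
NE,Q2,71
NE,Q3,872
NE,Q4,9
Gulf,Q1,351
Gulf,Q2,346
Gulf,Q3,964
Gulf,Q4,880

Each (region, column) pair becomes one row: 3 × 4 = 12 rows.
For example, (East, Q1) → revenue=913.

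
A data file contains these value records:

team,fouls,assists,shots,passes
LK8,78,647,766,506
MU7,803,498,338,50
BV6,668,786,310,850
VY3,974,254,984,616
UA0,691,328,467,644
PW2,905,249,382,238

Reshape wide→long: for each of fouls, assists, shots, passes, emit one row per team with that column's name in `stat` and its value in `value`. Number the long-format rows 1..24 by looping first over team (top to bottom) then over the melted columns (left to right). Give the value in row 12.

850

24 rows total (6 × 4). Row 12: index ⌊(12-1)/4⌋ = 2 into team → BV6; (12-1) mod 4 = 3 into the melted columns → passes.
So row 12 is (BV6, passes, 850); value = 850.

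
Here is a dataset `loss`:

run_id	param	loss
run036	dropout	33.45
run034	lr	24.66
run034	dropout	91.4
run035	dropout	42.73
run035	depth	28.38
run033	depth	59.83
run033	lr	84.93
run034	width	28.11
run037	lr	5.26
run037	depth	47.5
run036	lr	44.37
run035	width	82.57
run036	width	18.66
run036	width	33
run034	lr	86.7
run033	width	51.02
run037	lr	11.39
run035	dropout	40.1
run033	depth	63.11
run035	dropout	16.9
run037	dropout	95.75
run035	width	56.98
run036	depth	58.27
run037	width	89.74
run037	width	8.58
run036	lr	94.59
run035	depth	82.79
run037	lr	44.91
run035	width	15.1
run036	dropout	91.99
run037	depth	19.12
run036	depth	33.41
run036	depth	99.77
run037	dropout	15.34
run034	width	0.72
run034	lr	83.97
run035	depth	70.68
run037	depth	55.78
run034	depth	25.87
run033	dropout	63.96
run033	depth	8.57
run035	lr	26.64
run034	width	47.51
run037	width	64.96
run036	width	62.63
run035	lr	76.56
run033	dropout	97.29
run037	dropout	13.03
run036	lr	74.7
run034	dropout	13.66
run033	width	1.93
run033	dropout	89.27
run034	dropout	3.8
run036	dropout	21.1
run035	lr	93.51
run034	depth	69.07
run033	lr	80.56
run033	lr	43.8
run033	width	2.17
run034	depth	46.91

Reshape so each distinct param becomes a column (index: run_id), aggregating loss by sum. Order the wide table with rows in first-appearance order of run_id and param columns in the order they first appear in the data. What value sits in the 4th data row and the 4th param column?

55.12

With rows in first-appearance order of run_id, row 4 is run_id=run033. param columns in first-appearance order: dropout, lr, depth, width; column 4 is width.
Long rows with run_id=run033, param=width: 51.02 + 1.93 + 2.17 = 55.12.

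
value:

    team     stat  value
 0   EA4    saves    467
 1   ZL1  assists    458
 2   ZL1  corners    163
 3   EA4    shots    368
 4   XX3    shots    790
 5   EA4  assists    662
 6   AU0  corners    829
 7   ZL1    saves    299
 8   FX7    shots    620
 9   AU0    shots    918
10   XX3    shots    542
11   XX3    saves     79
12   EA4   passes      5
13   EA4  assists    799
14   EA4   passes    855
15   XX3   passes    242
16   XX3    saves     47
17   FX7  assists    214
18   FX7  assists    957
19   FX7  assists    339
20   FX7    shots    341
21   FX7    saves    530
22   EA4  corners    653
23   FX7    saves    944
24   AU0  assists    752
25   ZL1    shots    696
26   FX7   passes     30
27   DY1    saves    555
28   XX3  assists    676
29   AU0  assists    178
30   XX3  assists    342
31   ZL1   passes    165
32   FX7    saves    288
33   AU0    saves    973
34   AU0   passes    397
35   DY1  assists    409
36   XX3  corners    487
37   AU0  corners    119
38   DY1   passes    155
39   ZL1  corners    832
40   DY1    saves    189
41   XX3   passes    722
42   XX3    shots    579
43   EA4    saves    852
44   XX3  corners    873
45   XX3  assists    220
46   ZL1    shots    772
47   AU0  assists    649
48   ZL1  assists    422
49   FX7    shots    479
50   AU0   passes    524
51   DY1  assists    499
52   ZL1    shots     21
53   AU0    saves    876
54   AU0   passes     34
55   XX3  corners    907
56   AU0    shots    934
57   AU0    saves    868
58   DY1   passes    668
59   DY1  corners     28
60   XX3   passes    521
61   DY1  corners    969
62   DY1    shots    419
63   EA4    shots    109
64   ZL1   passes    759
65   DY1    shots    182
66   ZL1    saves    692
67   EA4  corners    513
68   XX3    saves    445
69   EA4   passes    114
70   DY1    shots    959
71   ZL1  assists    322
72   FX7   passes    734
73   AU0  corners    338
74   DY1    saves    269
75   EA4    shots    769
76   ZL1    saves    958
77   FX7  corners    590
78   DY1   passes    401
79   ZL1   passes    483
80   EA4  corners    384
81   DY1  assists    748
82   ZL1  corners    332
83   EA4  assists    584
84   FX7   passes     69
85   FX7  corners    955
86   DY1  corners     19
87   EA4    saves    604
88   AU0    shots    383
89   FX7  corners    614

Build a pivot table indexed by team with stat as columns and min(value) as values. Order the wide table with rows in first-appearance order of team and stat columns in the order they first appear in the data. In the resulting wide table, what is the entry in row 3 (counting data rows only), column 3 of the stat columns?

With rows in first-appearance order of team, row 3 is team=XX3. stat columns in first-appearance order: saves, assists, corners, shots, passes; column 3 is corners.
Long rows with team=XX3, stat=corners: min(487, 873, 907) = 487.

487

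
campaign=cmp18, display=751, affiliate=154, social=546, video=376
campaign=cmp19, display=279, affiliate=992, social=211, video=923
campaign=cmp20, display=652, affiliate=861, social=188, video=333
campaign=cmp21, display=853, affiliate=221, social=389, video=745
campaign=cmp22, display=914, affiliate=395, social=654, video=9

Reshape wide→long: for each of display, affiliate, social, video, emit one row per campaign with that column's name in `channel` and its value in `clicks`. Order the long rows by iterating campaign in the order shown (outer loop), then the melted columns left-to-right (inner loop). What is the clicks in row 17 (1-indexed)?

914

20 rows total (5 × 4). Row 17: index ⌊(17-1)/4⌋ = 4 into campaign → cmp22; (17-1) mod 4 = 0 into the melted columns → display.
So row 17 is (cmp22, display, 914); clicks = 914.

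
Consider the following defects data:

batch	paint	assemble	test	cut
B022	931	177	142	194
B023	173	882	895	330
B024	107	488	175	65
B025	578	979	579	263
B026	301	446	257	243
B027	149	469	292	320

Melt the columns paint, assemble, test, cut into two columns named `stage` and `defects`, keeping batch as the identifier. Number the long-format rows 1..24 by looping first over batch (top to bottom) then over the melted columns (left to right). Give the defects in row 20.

24 rows total (6 × 4). Row 20: index ⌊(20-1)/4⌋ = 4 into batch → B026; (20-1) mod 4 = 3 into the melted columns → cut.
So row 20 is (B026, cut, 243); defects = 243.

243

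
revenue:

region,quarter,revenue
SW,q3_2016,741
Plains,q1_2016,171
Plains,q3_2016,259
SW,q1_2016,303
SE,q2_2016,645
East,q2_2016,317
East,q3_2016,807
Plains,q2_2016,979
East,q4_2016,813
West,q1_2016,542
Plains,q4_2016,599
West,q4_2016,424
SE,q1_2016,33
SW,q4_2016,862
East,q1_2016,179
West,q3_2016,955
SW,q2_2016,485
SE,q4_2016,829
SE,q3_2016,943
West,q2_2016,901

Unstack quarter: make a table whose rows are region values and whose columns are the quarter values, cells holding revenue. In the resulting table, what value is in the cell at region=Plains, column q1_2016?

Wide layout: rows indexed by region, columns are the 4 distinct quarter values (q3_2016, q1_2016, q2_2016, q4_2016).
Cell (region=Plains, quarter=q1_2016) draws from the long row where region=Plains and quarter=q1_2016, which has revenue=171.

171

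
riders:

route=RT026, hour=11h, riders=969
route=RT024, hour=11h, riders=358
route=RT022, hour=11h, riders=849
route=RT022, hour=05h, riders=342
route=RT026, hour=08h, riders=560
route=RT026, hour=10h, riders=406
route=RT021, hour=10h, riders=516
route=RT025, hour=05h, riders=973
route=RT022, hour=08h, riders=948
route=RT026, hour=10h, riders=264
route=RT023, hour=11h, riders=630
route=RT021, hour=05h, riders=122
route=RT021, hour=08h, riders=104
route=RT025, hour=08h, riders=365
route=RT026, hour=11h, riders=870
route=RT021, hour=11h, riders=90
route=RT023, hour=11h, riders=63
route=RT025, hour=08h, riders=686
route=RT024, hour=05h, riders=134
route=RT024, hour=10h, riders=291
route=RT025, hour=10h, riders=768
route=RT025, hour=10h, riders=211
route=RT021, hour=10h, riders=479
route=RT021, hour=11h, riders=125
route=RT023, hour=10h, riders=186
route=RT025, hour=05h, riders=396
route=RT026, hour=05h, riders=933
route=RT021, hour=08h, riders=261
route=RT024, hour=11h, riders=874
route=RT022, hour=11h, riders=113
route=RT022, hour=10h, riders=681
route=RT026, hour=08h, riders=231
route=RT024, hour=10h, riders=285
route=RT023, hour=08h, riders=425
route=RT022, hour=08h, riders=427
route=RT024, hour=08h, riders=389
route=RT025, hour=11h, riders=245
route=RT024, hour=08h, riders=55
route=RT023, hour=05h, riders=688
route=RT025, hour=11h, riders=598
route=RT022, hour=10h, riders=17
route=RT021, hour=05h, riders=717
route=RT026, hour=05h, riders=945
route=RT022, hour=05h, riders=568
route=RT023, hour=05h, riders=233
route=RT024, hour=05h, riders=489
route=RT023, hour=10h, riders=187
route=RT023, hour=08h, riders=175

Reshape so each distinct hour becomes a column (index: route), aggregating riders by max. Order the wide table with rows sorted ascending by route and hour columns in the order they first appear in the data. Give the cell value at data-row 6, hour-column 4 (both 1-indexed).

406

With rows sorted ascending by route, row 6 is route=RT026. hour columns in first-appearance order: 11h, 05h, 08h, 10h; column 4 is 10h.
Long rows with route=RT026, hour=10h: max(406, 264) = 406.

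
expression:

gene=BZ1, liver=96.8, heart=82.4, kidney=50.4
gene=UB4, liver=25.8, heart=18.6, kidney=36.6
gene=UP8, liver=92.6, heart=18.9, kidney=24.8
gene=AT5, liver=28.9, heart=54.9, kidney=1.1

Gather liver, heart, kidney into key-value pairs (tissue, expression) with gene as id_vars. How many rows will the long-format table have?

12

4 gene values × 3 melted columns = 12 rows.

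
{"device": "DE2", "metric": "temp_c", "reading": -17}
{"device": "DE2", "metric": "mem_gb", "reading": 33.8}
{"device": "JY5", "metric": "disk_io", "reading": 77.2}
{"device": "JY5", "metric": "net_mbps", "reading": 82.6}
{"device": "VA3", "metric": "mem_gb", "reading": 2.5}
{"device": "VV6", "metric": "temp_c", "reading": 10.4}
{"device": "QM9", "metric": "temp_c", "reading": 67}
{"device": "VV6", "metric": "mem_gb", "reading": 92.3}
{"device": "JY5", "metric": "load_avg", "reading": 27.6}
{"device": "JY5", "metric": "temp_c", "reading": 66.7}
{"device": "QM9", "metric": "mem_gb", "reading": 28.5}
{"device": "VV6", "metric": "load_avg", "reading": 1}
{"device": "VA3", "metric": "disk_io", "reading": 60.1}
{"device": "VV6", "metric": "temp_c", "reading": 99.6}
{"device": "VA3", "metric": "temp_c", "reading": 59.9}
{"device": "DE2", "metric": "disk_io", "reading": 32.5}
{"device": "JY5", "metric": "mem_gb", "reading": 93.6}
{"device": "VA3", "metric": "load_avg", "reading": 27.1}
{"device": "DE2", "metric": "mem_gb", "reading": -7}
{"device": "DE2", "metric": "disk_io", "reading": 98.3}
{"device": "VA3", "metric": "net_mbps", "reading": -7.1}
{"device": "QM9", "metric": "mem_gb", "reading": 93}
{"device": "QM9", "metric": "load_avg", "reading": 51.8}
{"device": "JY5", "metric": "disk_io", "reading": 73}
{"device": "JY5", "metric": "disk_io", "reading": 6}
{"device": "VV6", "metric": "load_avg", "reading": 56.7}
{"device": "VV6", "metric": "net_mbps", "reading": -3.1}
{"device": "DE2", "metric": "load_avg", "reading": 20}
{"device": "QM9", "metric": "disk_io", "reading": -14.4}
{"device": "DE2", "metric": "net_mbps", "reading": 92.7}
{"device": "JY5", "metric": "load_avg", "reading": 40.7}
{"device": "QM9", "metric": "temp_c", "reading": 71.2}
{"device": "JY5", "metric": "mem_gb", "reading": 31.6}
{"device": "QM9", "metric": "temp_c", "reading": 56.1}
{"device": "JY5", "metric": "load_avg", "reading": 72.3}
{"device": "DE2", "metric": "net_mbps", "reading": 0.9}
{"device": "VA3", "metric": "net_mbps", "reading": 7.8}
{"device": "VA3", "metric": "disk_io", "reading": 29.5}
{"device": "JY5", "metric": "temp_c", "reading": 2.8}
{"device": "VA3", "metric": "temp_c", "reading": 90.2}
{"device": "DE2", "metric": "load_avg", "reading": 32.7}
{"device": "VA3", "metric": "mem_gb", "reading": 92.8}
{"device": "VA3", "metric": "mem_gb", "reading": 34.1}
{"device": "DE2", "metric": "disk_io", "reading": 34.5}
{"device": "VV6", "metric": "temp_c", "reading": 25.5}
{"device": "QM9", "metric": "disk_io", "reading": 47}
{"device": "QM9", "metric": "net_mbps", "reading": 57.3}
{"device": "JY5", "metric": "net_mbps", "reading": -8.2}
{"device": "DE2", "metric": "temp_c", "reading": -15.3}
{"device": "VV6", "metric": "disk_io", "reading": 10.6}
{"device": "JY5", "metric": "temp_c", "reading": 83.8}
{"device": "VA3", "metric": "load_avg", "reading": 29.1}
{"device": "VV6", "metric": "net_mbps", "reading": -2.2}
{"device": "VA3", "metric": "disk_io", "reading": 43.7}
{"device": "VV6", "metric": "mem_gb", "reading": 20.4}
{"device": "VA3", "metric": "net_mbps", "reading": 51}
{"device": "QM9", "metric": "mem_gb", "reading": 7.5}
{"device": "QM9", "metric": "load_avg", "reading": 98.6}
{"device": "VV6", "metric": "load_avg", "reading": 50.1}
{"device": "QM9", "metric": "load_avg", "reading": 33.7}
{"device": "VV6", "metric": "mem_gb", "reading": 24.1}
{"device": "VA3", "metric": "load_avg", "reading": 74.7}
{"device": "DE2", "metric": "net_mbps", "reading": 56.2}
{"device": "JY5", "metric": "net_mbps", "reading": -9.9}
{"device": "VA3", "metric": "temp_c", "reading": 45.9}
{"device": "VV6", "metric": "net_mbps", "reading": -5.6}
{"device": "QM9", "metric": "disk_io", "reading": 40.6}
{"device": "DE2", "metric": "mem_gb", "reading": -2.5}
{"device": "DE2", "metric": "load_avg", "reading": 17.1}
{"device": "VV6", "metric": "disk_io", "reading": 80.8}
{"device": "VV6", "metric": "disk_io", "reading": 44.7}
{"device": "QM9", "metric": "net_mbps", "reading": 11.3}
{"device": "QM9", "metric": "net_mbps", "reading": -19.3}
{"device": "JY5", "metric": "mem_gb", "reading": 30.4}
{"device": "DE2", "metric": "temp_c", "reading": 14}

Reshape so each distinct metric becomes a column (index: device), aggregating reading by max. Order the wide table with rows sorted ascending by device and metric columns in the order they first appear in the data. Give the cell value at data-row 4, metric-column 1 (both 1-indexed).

90.2

With rows sorted ascending by device, row 4 is device=VA3. metric columns in first-appearance order: temp_c, mem_gb, disk_io, net_mbps, load_avg; column 1 is temp_c.
Long rows with device=VA3, metric=temp_c: max(59.9, 90.2, 45.9) = 90.2.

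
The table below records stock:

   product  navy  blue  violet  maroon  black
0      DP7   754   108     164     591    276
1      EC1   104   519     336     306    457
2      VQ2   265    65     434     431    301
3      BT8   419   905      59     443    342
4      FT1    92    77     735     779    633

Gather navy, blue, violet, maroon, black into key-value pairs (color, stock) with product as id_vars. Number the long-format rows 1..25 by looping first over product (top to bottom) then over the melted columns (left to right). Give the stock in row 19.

25 rows total (5 × 5). Row 19: index ⌊(19-1)/5⌋ = 3 into product → BT8; (19-1) mod 5 = 3 into the melted columns → maroon.
So row 19 is (BT8, maroon, 443); stock = 443.

443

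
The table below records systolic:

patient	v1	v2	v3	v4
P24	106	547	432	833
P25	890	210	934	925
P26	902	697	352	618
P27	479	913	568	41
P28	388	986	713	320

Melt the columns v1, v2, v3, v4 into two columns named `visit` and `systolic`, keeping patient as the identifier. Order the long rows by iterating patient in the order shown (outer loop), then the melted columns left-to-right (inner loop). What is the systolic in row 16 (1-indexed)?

20 rows total (5 × 4). Row 16: index ⌊(16-1)/4⌋ = 3 into patient → P27; (16-1) mod 4 = 3 into the melted columns → v4.
So row 16 is (P27, v4, 41); systolic = 41.

41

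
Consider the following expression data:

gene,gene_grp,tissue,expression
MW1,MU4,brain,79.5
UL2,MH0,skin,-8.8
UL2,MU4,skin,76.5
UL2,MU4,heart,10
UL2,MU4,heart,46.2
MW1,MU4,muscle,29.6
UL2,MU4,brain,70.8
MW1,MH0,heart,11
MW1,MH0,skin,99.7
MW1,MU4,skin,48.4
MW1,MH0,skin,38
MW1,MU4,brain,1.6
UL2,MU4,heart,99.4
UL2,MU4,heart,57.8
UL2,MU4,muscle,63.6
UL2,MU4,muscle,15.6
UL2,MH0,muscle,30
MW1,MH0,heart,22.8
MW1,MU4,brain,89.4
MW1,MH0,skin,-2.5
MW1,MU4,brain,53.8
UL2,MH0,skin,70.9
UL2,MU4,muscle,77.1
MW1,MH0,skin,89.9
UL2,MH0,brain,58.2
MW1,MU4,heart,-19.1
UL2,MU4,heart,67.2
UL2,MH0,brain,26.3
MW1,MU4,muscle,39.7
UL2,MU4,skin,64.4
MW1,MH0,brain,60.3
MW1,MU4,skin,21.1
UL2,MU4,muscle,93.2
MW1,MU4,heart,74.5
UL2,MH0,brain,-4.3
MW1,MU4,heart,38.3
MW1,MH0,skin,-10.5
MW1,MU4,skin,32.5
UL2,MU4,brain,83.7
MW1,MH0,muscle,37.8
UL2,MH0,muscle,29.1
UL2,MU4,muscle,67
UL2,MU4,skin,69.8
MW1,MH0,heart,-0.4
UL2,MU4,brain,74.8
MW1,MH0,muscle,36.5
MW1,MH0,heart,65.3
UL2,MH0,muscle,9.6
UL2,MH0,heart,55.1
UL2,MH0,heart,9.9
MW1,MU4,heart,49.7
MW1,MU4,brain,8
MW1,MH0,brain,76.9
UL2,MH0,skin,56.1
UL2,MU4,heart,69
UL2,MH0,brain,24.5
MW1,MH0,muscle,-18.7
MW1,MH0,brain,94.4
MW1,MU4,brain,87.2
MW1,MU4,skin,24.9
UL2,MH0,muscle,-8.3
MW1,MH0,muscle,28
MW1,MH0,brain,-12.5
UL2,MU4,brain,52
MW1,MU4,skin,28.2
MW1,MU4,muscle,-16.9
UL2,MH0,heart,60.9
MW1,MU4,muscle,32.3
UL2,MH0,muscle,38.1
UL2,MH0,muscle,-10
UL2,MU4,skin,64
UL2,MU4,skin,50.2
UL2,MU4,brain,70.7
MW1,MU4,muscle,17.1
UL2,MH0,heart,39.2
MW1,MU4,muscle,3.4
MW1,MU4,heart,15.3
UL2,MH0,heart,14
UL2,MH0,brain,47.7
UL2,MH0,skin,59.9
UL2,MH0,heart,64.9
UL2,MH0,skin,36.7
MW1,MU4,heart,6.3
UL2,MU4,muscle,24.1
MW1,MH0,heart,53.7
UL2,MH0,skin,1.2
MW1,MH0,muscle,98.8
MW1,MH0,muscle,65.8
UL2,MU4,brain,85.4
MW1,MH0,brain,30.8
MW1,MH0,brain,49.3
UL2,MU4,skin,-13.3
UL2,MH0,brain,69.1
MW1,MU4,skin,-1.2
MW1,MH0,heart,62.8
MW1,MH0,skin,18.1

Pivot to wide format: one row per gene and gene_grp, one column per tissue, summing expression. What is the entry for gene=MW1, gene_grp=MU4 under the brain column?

319.5

Rows with gene=MW1, gene_grp=MU4 and tissue=brain: expression values are 79.5, 1.6, 89.4, 53.8, 8, 87.2.
79.5 + 1.6 + 89.4 + 53.8 + 8 + 87.2 = 319.5.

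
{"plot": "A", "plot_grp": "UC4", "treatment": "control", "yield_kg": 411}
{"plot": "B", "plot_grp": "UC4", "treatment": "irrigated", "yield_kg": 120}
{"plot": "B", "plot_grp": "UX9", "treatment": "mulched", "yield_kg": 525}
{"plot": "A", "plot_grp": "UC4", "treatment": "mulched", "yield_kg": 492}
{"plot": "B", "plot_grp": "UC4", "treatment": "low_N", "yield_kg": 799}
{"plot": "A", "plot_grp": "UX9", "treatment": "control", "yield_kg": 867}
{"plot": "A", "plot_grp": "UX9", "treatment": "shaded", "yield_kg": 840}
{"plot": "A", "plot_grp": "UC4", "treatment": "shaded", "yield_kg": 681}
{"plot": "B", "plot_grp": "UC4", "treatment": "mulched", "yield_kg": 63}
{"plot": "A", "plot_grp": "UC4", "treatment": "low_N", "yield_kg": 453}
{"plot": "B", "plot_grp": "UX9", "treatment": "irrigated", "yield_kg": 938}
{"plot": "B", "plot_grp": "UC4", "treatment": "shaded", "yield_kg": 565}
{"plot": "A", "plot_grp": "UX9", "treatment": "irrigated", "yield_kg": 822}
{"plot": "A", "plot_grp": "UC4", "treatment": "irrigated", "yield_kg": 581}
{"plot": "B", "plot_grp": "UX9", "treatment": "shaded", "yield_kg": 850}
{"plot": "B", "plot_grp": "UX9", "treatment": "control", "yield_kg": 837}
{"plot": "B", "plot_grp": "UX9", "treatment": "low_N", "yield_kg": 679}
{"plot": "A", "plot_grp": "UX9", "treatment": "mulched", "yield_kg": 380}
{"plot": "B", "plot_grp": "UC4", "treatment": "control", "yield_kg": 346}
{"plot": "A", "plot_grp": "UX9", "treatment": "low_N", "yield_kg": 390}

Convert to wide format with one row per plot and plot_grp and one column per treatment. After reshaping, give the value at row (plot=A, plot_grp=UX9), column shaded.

840

Wide layout: rows indexed by plot and plot_grp, columns are the 5 distinct treatment values (control, irrigated, mulched, low_N, shaded).
Cell (plot=A, plot_grp=UX9, treatment=shaded) draws from the long row where plot=A, plot_grp=UX9 and treatment=shaded, which has yield_kg=840.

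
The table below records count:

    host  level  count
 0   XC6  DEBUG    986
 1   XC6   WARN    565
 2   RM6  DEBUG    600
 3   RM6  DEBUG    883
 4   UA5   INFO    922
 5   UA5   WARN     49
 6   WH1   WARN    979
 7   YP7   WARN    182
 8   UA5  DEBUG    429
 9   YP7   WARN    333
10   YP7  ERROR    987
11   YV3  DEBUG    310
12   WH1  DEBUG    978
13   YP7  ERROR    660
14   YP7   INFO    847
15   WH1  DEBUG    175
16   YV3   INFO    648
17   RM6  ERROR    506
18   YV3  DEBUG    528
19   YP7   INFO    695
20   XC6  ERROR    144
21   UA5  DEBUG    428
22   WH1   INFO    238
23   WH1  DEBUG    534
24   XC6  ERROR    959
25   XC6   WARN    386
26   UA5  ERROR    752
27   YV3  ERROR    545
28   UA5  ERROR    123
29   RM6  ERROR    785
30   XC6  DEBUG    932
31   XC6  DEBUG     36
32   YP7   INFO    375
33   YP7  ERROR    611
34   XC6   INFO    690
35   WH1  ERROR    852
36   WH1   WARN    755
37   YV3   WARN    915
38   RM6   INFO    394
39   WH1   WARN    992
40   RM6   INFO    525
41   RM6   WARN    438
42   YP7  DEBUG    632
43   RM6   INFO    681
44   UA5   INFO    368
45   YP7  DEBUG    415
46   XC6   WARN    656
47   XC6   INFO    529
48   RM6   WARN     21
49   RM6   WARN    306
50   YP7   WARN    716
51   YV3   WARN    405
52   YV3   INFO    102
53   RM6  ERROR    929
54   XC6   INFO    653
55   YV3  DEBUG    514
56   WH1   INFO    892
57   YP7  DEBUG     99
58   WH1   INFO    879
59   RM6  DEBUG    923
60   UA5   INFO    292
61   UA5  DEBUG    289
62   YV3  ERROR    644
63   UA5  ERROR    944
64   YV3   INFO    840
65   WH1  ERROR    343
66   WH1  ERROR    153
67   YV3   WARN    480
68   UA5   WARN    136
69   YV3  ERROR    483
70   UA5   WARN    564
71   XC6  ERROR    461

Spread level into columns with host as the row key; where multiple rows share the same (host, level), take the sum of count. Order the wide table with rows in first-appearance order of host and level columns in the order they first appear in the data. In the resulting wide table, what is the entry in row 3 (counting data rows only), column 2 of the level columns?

749

With rows in first-appearance order of host, row 3 is host=UA5. level columns in first-appearance order: DEBUG, WARN, INFO, ERROR; column 2 is WARN.
Long rows with host=UA5, level=WARN: 49 + 136 + 564 = 749.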